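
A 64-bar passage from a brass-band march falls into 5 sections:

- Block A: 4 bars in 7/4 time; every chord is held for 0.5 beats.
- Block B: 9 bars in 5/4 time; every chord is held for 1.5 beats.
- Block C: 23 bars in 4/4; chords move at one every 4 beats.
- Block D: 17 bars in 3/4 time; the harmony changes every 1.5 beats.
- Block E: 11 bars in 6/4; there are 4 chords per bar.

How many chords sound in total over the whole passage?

A has 28 beats and chords last 0.5 each, so 56 chords.
B has 45 beats and chords last 1.5 each, so 30 chords.
C has 92 beats and chords last 4 each, so 23 chords.
D has 51 beats and chords last 1.5 each, so 34 chords.
E has 66 beats and chords last 1.5 each, so 44 chords.
Total: 56 + 30 + 23 + 34 + 44 = 187.

187 chords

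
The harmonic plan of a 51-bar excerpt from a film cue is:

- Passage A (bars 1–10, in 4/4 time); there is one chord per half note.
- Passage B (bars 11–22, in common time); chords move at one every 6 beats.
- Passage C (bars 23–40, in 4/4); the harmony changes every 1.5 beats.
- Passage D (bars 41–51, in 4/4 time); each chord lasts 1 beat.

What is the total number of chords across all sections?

A has 40 beats and chords last 2 each, so 20 chords.
B has 48 beats and chords last 6 each, so 8 chords.
C has 72 beats and chords last 1.5 each, so 48 chords.
D has 44 beats and chords last 1 each, so 44 chords.
Total: 20 + 8 + 48 + 44 = 120.

120 chords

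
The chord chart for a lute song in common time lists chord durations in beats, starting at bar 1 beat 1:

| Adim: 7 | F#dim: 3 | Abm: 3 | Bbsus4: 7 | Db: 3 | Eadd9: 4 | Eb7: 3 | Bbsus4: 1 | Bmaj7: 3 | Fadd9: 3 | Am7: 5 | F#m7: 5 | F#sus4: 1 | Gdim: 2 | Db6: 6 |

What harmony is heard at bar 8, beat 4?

Beat 4 of bar 8 is beat (8−1)×4 + 4 = 32 overall.
Running totals: Adim ends at 7, F#dim ends at 10, Abm ends at 13, Bbsus4 ends at 20, Db ends at 23, Eadd9 ends at 27, Eb7 ends at 30, Bbsus4 ends at 31, Bmaj7 ends at 34.
Beat 32 falls within Bmaj7.

Bmaj7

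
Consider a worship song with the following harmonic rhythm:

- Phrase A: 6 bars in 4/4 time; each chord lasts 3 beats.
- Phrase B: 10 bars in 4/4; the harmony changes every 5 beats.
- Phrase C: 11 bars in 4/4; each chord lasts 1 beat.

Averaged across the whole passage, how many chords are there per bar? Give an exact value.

20/9 chords per bar

A: 6 × 4 = 24 beats ÷ 3 = 8 chords.
B: 10 × 4 = 40 beats ÷ 5 = 8 chords.
C: 11 × 4 = 44 beats ÷ 1 = 44 chords.
Overall: 60 chords over 27 bars → 60/27 = 20/9 chords per bar.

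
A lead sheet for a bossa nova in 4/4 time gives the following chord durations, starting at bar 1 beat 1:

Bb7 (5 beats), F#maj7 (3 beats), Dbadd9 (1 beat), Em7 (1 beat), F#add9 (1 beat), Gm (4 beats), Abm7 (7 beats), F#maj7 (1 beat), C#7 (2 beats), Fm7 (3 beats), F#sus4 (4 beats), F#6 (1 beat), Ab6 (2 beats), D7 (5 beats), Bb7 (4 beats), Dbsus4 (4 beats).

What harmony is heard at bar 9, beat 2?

Ab6

Beat 2 of bar 9 is beat (9−1)×4 + 2 = 34 overall.
Running totals: Bb7 ends at 5, F#maj7 ends at 8, Dbadd9 ends at 9, Em7 ends at 10, F#add9 ends at 11, Gm ends at 15, Abm7 ends at 22, F#maj7 ends at 23, C#7 ends at 25, Fm7 ends at 28, F#sus4 ends at 32, F#6 ends at 33, Ab6 ends at 35.
Beat 34 falls within Ab6.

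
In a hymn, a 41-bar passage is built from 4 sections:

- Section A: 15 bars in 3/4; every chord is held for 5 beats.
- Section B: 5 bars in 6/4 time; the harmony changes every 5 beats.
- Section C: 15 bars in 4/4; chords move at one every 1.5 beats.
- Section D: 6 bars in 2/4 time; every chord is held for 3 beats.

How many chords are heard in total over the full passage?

A has 45 beats and chords last 5 each, so 9 chords.
B has 30 beats and chords last 5 each, so 6 chords.
C has 60 beats and chords last 1.5 each, so 40 chords.
D has 12 beats and chords last 3 each, so 4 chords.
Total: 9 + 6 + 40 + 4 = 59.

59 chords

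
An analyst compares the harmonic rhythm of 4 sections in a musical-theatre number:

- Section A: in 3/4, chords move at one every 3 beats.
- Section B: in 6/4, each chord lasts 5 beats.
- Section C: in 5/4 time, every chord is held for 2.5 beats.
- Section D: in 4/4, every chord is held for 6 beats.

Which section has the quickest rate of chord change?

A: 3/3 = 1 chord/bar.
B: 6/5 = 1.2 chords/bar.
C: 5/2.5 = 2 chords/bar.
D: 4/6 = 2/3 chords/bar.
Fastest is C at 2 chords/bar.

Section C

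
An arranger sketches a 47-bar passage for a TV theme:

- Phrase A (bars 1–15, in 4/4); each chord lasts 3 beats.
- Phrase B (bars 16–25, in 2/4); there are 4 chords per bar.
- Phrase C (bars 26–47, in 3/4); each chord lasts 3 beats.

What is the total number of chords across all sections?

82 chords

A: 15·4 = 60 beats, 60/3 = 20 chords.
B: 10·2 = 20 beats, 20/0.5 = 40 chords.
C: 22·3 = 66 beats, 66/3 = 22 chords.
Total: 20 + 40 + 22 = 82.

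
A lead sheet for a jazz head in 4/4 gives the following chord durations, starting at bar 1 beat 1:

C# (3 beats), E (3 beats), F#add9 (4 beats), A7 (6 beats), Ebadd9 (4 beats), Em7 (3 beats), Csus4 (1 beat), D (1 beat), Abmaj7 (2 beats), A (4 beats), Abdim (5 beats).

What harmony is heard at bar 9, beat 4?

Abdim

Beat 4 of bar 9 is beat (9−1)×4 + 4 = 36 overall.
Running totals: C# ends at 3, E ends at 6, F#add9 ends at 10, A7 ends at 16, Ebadd9 ends at 20, Em7 ends at 23, Csus4 ends at 24, D ends at 25, Abmaj7 ends at 27, A ends at 31, Abdim ends at 36.
Beat 36 falls within Abdim.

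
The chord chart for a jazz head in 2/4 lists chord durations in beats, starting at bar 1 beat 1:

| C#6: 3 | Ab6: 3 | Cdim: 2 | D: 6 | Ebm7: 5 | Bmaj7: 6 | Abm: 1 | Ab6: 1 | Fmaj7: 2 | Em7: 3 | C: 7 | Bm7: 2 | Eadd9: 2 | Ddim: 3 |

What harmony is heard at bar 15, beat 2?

Em7

Beat 2 of bar 15 is beat (15−1)×2 + 2 = 30 overall.
Running totals: C#6 ends at 3, Ab6 ends at 6, Cdim ends at 8, D ends at 14, Ebm7 ends at 19, Bmaj7 ends at 25, Abm ends at 26, Ab6 ends at 27, Fmaj7 ends at 29, Em7 ends at 32.
Beat 30 falls within Em7.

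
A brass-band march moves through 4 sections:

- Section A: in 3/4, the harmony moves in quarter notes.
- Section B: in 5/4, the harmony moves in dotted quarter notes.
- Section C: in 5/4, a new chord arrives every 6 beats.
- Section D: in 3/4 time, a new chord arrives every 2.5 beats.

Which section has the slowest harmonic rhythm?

Section C

A: 3 beats/bar ÷ 1 beat/chord = 3 chords/bar.
B: 5 beats/bar ÷ 1.5 beats/chord = 10/3 chords/bar.
C: 5 beats/bar ÷ 6 beats/chord = 5/6 chords/bar.
D: 3 beats/bar ÷ 2.5 beats/chord = 1.2 chords/bar.
Slowest is C at 5/6 chords/bar.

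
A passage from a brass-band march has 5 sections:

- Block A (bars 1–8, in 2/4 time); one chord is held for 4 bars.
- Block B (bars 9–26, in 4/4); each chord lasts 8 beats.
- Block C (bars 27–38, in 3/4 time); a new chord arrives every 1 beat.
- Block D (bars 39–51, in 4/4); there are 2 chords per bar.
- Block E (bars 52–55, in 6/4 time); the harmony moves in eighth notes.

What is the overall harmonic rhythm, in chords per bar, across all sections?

A: 8 bars of 2 beats is 16 beats; at 8 beats each that's 2 chords.
B: 18 bars of 4 beats is 72 beats; at 8 beats each that's 9 chords.
C: 12 bars of 3 beats is 36 beats; at 1 beat each that's 36 chords.
D: 13 bars of 4 beats is 52 beats; at 2 beats each that's 26 chords.
E: 4 bars of 6 beats is 24 beats; at 0.5 beats each that's 48 chords.
Overall: 121 chords over 55 bars → 121/55 = 2.2 chords per bar.

2.2 chords per bar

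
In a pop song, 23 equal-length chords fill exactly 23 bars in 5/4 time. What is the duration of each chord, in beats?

5 beats

23 bars × 5 beats/bar = 115 beats total.
115 beats ÷ 23 chords = 5 beats per chord.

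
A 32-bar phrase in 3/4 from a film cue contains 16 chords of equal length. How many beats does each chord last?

6 beats

32 bars × 3 beats/bar = 96 beats total.
96 beats ÷ 16 chords = 6 beats per chord.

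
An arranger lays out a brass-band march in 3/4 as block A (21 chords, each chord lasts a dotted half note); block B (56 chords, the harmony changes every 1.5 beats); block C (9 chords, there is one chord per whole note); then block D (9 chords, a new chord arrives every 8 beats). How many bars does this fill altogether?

85 bars

A: 21 × 3 = 63 beats = 21 bars.
B: 56 × 1.5 = 84 beats = 28 bars.
C: 9 × 4 = 36 beats = 12 bars.
D: 9 × 8 = 72 beats = 24 bars.
Total: 21 + 28 + 12 + 24 = 85 bars.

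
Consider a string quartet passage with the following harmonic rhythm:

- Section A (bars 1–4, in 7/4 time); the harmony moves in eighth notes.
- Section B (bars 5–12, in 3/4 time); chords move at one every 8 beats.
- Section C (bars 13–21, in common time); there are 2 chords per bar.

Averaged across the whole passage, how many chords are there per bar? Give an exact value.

A: 4 × 7 = 28 beats ÷ 0.5 = 56 chords.
B: 8 × 3 = 24 beats ÷ 8 = 3 chords.
C: 9 × 4 = 36 beats ÷ 2 = 18 chords.
Overall: 77 chords over 21 bars → 77/21 = 11/3 chords per bar.

11/3 chords per bar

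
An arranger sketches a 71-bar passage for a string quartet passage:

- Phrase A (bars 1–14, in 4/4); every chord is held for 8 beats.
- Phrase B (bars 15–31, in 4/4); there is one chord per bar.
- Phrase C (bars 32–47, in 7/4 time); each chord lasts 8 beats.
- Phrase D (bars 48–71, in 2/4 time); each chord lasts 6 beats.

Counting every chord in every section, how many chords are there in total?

A: 14 bars × 4 beats = 56 beats; 8 beats/chord → 7 chords.
B: 17 bars × 4 beats = 68 beats; 4 beats/chord → 17 chords.
C: 16 bars × 7 beats = 112 beats; 8 beats/chord → 14 chords.
D: 24 bars × 2 beats = 48 beats; 6 beats/chord → 8 chords.
Total: 7 + 17 + 14 + 8 = 46.

46 chords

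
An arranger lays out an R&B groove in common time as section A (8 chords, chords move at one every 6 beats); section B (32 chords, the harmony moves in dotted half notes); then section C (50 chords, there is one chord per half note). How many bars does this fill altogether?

A: 8 × 6 = 48 beats = 12 bars.
B: 32 × 3 = 96 beats = 24 bars.
C: 50 × 2 = 100 beats = 25 bars.
Total: 12 + 24 + 25 = 61 bars.

61 bars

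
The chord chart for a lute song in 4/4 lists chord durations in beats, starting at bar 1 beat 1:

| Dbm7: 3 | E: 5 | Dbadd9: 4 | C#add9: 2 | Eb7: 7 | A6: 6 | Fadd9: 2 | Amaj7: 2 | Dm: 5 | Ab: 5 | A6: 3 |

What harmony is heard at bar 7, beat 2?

A6

Beat 2 of bar 7 is beat (7−1)×4 + 2 = 26 overall.
Running totals: Dbm7 ends at 3, E ends at 8, Dbadd9 ends at 12, C#add9 ends at 14, Eb7 ends at 21, A6 ends at 27.
Beat 26 falls within A6.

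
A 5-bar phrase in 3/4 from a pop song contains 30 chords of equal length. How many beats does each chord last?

0.5 beats

5 bars × 3 beats/bar = 15 beats total.
15 beats ÷ 30 chords = 0.5 beats per chord.
(That is an eighth note.)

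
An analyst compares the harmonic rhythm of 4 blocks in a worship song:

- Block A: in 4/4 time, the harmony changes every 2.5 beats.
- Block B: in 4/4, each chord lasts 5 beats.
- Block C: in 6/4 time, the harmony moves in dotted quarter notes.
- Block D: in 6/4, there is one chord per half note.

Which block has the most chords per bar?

A: 4/2.5 = 1.6 chords/bar.
B: 4/5 = 0.8 chords/bar.
C: 6/1.5 = 4 chords/bar.
D: 6/2 = 3 chords/bar.
Fastest is C at 4 chords/bar.

Block C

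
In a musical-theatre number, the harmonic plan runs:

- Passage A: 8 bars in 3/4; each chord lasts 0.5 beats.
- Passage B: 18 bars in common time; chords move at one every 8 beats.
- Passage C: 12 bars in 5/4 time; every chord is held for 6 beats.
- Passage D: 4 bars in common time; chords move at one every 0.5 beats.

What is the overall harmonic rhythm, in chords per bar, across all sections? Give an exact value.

33/14 chords per bar

A: 8 × 3 = 24 beats ÷ 0.5 = 48 chords.
B: 18 × 4 = 72 beats ÷ 8 = 9 chords.
C: 12 × 5 = 60 beats ÷ 6 = 10 chords.
D: 4 × 4 = 16 beats ÷ 0.5 = 32 chords.
Overall: 99 chords over 42 bars → 99/42 = 33/14 chords per bar.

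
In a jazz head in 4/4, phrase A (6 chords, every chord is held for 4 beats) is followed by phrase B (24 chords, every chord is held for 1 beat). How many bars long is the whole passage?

12 bars

A: 6 × 4 = 24 beats = 6 bars.
B: 24 × 1 = 24 beats = 6 bars.
Total: 6 + 6 = 12 bars.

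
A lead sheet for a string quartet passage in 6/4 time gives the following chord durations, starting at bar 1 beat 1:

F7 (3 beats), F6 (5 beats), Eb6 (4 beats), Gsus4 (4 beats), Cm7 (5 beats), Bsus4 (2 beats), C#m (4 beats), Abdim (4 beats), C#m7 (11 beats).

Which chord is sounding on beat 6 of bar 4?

Beat 6 of bar 4 is beat (4−1)×6 + 6 = 24 overall.
Running totals: F7 ends at 3, F6 ends at 8, Eb6 ends at 12, Gsus4 ends at 16, Cm7 ends at 21, Bsus4 ends at 23, C#m ends at 27.
Beat 24 falls within C#m.

C#m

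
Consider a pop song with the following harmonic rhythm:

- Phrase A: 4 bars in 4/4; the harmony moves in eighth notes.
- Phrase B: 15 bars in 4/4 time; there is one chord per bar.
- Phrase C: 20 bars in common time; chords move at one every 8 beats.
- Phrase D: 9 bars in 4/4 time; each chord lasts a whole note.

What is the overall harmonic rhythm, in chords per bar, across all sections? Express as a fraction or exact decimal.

A: 4 × 4 = 16 beats ÷ 0.5 = 32 chords.
B: 15 × 4 = 60 beats ÷ 4 = 15 chords.
C: 20 × 4 = 80 beats ÷ 8 = 10 chords.
D: 9 × 4 = 36 beats ÷ 4 = 9 chords.
Overall: 66 chords over 48 bars → 66/48 = 1.375 chords per bar.

1.375 chords per bar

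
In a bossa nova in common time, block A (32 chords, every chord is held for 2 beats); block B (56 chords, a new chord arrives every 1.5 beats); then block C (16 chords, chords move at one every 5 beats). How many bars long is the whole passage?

57 bars

A: 32 × 2 = 64 beats = 16 bars.
B: 56 × 1.5 = 84 beats = 21 bars.
C: 16 × 5 = 80 beats = 20 bars.
Total: 16 + 21 + 20 = 57 bars.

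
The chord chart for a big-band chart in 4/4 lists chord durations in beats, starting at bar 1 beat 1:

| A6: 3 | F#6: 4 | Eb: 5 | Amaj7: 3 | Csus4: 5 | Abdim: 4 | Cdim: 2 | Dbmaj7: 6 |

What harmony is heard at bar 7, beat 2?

Beat 2 of bar 7 is beat (7−1)×4 + 2 = 26 overall.
Running totals: A6 ends at 3, F#6 ends at 7, Eb ends at 12, Amaj7 ends at 15, Csus4 ends at 20, Abdim ends at 24, Cdim ends at 26.
Beat 26 falls within Cdim.

Cdim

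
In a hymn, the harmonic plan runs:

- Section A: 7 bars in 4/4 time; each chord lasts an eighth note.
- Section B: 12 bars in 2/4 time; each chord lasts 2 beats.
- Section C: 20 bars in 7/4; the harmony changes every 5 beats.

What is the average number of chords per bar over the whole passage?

A: 7 × 4 = 28 beats ÷ 0.5 = 56 chords.
B: 12 × 2 = 24 beats ÷ 2 = 12 chords.
C: 20 × 7 = 140 beats ÷ 5 = 28 chords.
Overall: 96 chords over 39 bars → 96/39 = 32/13 chords per bar.

32/13 chords per bar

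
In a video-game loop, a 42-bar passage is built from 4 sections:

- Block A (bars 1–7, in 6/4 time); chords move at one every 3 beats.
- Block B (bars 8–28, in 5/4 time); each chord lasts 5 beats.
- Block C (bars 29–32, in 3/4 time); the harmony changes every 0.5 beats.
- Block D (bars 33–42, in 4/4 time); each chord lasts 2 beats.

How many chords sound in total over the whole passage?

A: 7·6 = 42 beats, 42/3 = 14 chords.
B: 21·5 = 105 beats, 105/5 = 21 chords.
C: 4·3 = 12 beats, 12/0.5 = 24 chords.
D: 10·4 = 40 beats, 40/2 = 20 chords.
Total: 14 + 21 + 24 + 20 = 79.

79 chords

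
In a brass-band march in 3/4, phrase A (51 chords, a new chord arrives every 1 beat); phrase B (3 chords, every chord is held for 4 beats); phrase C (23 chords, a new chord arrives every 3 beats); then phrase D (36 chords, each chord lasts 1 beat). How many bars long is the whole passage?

56 bars

A: 51 × 1 = 51 beats = 17 bars.
B: 3 × 4 = 12 beats = 4 bars.
C: 23 × 3 = 69 beats = 23 bars.
D: 36 × 1 = 36 beats = 12 bars.
Total: 17 + 4 + 23 + 12 = 56 bars.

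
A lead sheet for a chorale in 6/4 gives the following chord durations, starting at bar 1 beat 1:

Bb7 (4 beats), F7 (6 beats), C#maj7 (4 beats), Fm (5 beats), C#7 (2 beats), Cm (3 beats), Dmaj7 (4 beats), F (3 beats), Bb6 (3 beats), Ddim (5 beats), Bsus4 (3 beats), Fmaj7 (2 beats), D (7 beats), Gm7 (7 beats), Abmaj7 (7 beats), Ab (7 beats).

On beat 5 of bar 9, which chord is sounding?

Beat 5 of bar 9 is beat (9−1)×6 + 5 = 53 overall.
Running totals: Bb7 ends at 4, F7 ends at 10, C#maj7 ends at 14, Fm ends at 19, C#7 ends at 21, Cm ends at 24, Dmaj7 ends at 28, F ends at 31, Bb6 ends at 34, Ddim ends at 39, Bsus4 ends at 42, Fmaj7 ends at 44, D ends at 51, Gm7 ends at 58.
Beat 53 falls within Gm7.

Gm7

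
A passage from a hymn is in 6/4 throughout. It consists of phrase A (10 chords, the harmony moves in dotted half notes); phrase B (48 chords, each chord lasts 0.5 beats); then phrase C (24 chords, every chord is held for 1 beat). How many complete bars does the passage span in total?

A: 10 × 3 = 30 beats = 5 bars.
B: 48 × 0.5 = 24 beats = 4 bars.
C: 24 × 1 = 24 beats = 4 bars.
Total: 5 + 4 + 4 = 13 bars.

13 bars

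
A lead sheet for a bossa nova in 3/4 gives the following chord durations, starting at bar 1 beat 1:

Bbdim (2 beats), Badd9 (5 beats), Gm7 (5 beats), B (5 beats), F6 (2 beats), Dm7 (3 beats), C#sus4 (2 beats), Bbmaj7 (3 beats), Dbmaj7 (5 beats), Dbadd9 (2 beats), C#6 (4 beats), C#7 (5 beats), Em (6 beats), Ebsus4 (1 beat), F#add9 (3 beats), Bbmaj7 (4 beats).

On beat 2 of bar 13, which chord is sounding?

C#6

Beat 2 of bar 13 is beat (13−1)×3 + 2 = 38 overall.
Running totals: Bbdim ends at 2, Badd9 ends at 7, Gm7 ends at 12, B ends at 17, F6 ends at 19, Dm7 ends at 22, C#sus4 ends at 24, Bbmaj7 ends at 27, Dbmaj7 ends at 32, Dbadd9 ends at 34, C#6 ends at 38.
Beat 38 falls within C#6.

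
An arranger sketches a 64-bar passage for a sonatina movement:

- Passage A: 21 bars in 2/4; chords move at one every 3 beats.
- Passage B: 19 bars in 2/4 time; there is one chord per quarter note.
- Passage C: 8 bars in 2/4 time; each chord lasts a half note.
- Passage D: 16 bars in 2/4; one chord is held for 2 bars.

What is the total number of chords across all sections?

68 chords

A: 21 bars × 2 beats = 42 beats; 3 beats/chord → 14 chords.
B: 19 bars × 2 beats = 38 beats; 1 beat/chord → 38 chords.
C: 8 bars × 2 beats = 16 beats; 2 beats/chord → 8 chords.
D: 16 bars × 2 beats = 32 beats; 4 beats/chord → 8 chords.
Total: 14 + 38 + 8 + 8 = 68.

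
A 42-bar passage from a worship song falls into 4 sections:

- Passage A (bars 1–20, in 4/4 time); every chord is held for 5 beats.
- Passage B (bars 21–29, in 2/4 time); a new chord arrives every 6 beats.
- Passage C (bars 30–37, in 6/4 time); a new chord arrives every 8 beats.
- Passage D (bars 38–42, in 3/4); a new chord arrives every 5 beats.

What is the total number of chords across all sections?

28 chords

A: 20 bars × 4 beats = 80 beats; 5 beats/chord → 16 chords.
B: 9 bars × 2 beats = 18 beats; 6 beats/chord → 3 chords.
C: 8 bars × 6 beats = 48 beats; 8 beats/chord → 6 chords.
D: 5 bars × 3 beats = 15 beats; 5 beats/chord → 3 chords.
Total: 16 + 3 + 6 + 3 = 28.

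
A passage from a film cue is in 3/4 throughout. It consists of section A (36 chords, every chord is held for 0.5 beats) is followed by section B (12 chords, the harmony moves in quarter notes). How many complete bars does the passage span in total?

10 bars

A: 36 × 0.5 = 18 beats = 6 bars.
B: 12 × 1 = 12 beats = 4 bars.
Total: 6 + 4 = 10 bars.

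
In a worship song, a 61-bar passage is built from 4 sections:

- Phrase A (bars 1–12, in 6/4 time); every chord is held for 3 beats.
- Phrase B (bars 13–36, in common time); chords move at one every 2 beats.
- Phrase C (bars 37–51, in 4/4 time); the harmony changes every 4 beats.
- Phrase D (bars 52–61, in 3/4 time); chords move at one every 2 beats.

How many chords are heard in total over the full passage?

102 chords

A: 12 bars × 6 beats = 72 beats; 3 beats/chord → 24 chords.
B: 24 bars × 4 beats = 96 beats; 2 beats/chord → 48 chords.
C: 15 bars × 4 beats = 60 beats; 4 beats/chord → 15 chords.
D: 10 bars × 3 beats = 30 beats; 2 beats/chord → 15 chords.
Total: 24 + 48 + 15 + 15 = 102.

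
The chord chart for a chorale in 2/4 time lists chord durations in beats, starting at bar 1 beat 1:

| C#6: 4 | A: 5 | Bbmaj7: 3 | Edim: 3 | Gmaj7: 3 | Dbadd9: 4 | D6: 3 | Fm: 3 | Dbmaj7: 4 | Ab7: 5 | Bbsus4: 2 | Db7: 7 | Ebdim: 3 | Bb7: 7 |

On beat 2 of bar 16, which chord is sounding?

Dbmaj7

Beat 2 of bar 16 is beat (16−1)×2 + 2 = 32 overall.
Running totals: C#6 ends at 4, A ends at 9, Bbmaj7 ends at 12, Edim ends at 15, Gmaj7 ends at 18, Dbadd9 ends at 22, D6 ends at 25, Fm ends at 28, Dbmaj7 ends at 32.
Beat 32 falls within Dbmaj7.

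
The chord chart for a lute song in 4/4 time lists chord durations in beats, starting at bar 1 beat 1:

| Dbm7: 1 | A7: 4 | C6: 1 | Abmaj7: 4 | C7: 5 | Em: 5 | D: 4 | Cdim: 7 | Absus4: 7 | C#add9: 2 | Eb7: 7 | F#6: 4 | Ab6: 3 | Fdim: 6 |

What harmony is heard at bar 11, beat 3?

Eb7

Beat 3 of bar 11 is beat (11−1)×4 + 3 = 43 overall.
Running totals: Dbm7 ends at 1, A7 ends at 5, C6 ends at 6, Abmaj7 ends at 10, C7 ends at 15, Em ends at 20, D ends at 24, Cdim ends at 31, Absus4 ends at 38, C#add9 ends at 40, Eb7 ends at 47.
Beat 43 falls within Eb7.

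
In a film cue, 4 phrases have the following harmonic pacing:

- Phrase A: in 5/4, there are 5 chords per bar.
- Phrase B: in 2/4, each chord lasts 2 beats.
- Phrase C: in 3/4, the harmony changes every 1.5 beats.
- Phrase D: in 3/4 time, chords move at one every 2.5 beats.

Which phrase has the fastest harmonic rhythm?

A: each chord is 1 beat in 5/4, so 5 per bar.
B: each chord is 2 beats in 2/4, so 1 per bar.
C: each chord is 1.5 beats in 3/4, so 2 per bar.
D: each chord is 2.5 beats in 3/4, so 1.2 per bar.
Fastest is A at 5 chords/bar.

Phrase A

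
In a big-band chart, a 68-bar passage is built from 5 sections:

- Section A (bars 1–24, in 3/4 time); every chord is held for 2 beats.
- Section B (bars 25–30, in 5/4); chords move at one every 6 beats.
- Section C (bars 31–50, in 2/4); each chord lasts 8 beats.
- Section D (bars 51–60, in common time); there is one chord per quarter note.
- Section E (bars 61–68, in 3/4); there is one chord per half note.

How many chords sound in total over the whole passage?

A: 24 bars × 3 beats = 72 beats; 2 beats/chord → 36 chords.
B: 6 bars × 5 beats = 30 beats; 6 beats/chord → 5 chords.
C: 20 bars × 2 beats = 40 beats; 8 beats/chord → 5 chords.
D: 10 bars × 4 beats = 40 beats; 1 beat/chord → 40 chords.
E: 8 bars × 3 beats = 24 beats; 2 beats/chord → 12 chords.
Total: 36 + 5 + 5 + 40 + 12 = 98.

98 chords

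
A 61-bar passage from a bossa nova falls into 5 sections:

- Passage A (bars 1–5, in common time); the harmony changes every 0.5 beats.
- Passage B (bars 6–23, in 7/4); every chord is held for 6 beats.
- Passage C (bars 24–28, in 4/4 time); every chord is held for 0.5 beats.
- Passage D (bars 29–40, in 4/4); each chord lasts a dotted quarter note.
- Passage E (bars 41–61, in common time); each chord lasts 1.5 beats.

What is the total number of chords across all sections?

189 chords

A: 5·4 = 20 beats, 20/0.5 = 40 chords.
B: 18·7 = 126 beats, 126/6 = 21 chords.
C: 5·4 = 20 beats, 20/0.5 = 40 chords.
D: 12·4 = 48 beats, 48/1.5 = 32 chords.
E: 21·4 = 84 beats, 84/1.5 = 56 chords.
Total: 40 + 21 + 40 + 32 + 56 = 189.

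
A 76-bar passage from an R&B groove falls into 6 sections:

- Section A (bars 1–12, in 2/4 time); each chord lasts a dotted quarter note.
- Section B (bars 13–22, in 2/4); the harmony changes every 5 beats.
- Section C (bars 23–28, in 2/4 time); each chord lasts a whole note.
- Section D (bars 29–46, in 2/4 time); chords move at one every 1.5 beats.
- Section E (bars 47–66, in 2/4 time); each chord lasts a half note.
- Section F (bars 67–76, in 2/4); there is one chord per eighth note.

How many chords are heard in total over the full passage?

A: 12 bars × 2 beats = 24 beats; 1.5 beats/chord → 16 chords.
B: 10 bars × 2 beats = 20 beats; 5 beats/chord → 4 chords.
C: 6 bars × 2 beats = 12 beats; 4 beats/chord → 3 chords.
D: 18 bars × 2 beats = 36 beats; 1.5 beats/chord → 24 chords.
E: 20 bars × 2 beats = 40 beats; 2 beats/chord → 20 chords.
F: 10 bars × 2 beats = 20 beats; 0.5 beats/chord → 40 chords.
Total: 16 + 4 + 3 + 24 + 20 + 40 = 107.

107 chords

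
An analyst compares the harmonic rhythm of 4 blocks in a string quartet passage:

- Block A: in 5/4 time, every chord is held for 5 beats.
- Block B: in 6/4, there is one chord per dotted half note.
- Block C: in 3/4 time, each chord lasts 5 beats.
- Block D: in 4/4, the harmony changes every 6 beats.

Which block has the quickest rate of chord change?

Block B

A: 5 beats/bar ÷ 5 beats/chord = 1 chord/bar.
B: 6 beats/bar ÷ 3 beats/chord = 2 chords/bar.
C: 3 beats/bar ÷ 5 beats/chord = 0.6 chords/bar.
D: 4 beats/bar ÷ 6 beats/chord = 2/3 chords/bar.
Fastest is B at 2 chords/bar.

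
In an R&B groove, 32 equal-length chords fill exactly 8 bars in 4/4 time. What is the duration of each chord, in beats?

1 beat

8 bars × 4 beats/bar = 32 beats total.
32 beats ÷ 32 chords = 1 beats per chord.
(That is a quarter note.)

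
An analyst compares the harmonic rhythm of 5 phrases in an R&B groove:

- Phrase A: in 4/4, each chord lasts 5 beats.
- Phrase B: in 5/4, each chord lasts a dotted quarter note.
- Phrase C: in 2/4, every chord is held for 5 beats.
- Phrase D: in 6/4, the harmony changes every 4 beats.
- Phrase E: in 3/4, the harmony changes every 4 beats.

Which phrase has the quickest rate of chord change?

Phrase B

A: 4 beats/bar ÷ 5 beats/chord = 0.8 chords/bar.
B: 5 beats/bar ÷ 1.5 beats/chord = 10/3 chords/bar.
C: 2 beats/bar ÷ 5 beats/chord = 0.4 chords/bar.
D: 6 beats/bar ÷ 4 beats/chord = 1.5 chords/bar.
E: 3 beats/bar ÷ 4 beats/chord = 0.75 chords/bar.
Fastest is B at 10/3 chords/bar.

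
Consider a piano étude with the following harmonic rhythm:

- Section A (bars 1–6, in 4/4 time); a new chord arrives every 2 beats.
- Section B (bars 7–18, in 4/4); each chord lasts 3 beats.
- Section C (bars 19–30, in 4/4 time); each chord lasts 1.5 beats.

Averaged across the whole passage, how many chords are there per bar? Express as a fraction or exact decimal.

2 chords per bar

A: 6 × 4 = 24 beats ÷ 2 = 12 chords.
B: 12 × 4 = 48 beats ÷ 3 = 16 chords.
C: 12 × 4 = 48 beats ÷ 1.5 = 32 chords.
Overall: 60 chords over 30 bars → 60/30 = 2 chords per bar.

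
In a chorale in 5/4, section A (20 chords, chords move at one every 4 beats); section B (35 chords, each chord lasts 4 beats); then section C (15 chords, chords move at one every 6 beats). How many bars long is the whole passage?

A: 20 × 4 = 80 beats = 16 bars.
B: 35 × 4 = 140 beats = 28 bars.
C: 15 × 6 = 90 beats = 18 bars.
Total: 16 + 28 + 18 = 62 bars.

62 bars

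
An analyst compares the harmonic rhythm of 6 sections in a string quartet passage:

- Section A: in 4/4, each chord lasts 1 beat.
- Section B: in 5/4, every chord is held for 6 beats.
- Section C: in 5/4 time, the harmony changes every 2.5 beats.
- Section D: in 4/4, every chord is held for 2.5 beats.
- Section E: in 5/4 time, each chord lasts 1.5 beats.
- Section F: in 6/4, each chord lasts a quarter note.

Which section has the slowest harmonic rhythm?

A: each chord is 1 beat in 4/4, so 4 per bar.
B: each chord is 6 beats in 5/4, so 5/6 per bar.
C: each chord is 2.5 beats in 5/4, so 2 per bar.
D: each chord is 2.5 beats in 4/4, so 1.6 per bar.
E: each chord is 1.5 beats in 5/4, so 10/3 per bar.
F: each chord is 1 beat in 6/4, so 6 per bar.
Slowest is B at 5/6 chords/bar.

Section B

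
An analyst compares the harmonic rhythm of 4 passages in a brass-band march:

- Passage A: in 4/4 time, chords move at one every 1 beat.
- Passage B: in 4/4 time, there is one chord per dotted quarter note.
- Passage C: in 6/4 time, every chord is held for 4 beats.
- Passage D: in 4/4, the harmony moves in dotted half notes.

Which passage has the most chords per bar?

A: 4 beats/bar ÷ 1 beat/chord = 4 chords/bar.
B: 4 beats/bar ÷ 1.5 beats/chord = 8/3 chords/bar.
C: 6 beats/bar ÷ 4 beats/chord = 1.5 chords/bar.
D: 4 beats/bar ÷ 3 beats/chord = 4/3 chords/bar.
Fastest is A at 4 chords/bar.

Passage A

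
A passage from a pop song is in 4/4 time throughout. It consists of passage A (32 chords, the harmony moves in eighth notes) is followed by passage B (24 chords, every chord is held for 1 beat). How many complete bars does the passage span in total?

A: 32 × 0.5 = 16 beats = 4 bars.
B: 24 × 1 = 24 beats = 6 bars.
Total: 4 + 6 = 10 bars.

10 bars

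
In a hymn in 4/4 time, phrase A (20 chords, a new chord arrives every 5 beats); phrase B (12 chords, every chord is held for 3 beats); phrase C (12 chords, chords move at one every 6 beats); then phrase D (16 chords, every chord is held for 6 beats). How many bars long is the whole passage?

A: 20 × 5 = 100 beats = 25 bars.
B: 12 × 3 = 36 beats = 9 bars.
C: 12 × 6 = 72 beats = 18 bars.
D: 16 × 6 = 96 beats = 24 bars.
Total: 25 + 9 + 18 + 24 = 76 bars.

76 bars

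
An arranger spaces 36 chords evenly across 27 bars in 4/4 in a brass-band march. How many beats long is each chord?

3 beats

27 bars × 4 beats/bar = 108 beats total.
108 beats ÷ 36 chords = 3 beats per chord.
(That is a dotted half note.)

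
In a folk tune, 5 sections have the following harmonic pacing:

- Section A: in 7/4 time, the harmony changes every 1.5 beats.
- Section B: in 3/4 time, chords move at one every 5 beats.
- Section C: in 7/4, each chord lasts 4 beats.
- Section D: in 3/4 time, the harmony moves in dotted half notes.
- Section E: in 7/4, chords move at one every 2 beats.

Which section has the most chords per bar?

Section A

A: each chord is 1.5 beats in 7/4, so 14/3 per bar.
B: each chord is 5 beats in 3/4, so 0.6 per bar.
C: each chord is 4 beats in 7/4, so 1.75 per bar.
D: each chord is 3 beats in 3/4, so 1 per bar.
E: each chord is 2 beats in 7/4, so 3.5 per bar.
Fastest is A at 14/3 chords/bar.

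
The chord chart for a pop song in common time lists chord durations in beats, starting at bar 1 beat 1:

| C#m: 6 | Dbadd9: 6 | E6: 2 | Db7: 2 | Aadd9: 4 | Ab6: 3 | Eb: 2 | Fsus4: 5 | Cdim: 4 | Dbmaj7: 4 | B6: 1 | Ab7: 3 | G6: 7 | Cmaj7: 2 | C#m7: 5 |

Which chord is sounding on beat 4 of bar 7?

Beat 4 of bar 7 is beat (7−1)×4 + 4 = 28 overall.
Running totals: C#m ends at 6, Dbadd9 ends at 12, E6 ends at 14, Db7 ends at 16, Aadd9 ends at 20, Ab6 ends at 23, Eb ends at 25, Fsus4 ends at 30.
Beat 28 falls within Fsus4.

Fsus4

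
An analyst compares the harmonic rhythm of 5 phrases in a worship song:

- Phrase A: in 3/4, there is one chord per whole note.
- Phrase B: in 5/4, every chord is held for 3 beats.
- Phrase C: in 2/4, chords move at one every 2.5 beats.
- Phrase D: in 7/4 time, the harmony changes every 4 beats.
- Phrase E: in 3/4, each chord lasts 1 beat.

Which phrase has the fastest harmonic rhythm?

Phrase E

A: each chord is 4 beats in 3/4, so 0.75 per bar.
B: each chord is 3 beats in 5/4, so 5/3 per bar.
C: each chord is 2.5 beats in 2/4, so 0.8 per bar.
D: each chord is 4 beats in 7/4, so 1.75 per bar.
E: each chord is 1 beat in 3/4, so 3 per bar.
Fastest is E at 3 chords/bar.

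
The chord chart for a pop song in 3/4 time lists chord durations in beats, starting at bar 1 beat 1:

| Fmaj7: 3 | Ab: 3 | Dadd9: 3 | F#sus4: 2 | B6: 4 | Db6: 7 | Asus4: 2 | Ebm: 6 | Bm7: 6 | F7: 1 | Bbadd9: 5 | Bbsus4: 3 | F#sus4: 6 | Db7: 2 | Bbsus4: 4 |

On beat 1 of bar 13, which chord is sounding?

Beat 1 of bar 13 is beat (13−1)×3 + 1 = 37 overall.
Running totals: Fmaj7 ends at 3, Ab ends at 6, Dadd9 ends at 9, F#sus4 ends at 11, B6 ends at 15, Db6 ends at 22, Asus4 ends at 24, Ebm ends at 30, Bm7 ends at 36, F7 ends at 37.
Beat 37 falls within F7.

F7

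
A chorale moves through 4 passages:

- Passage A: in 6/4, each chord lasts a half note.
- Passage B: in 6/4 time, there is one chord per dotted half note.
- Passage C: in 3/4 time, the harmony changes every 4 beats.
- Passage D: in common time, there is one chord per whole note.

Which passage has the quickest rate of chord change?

A: 6/2 = 3 chords/bar.
B: 6/3 = 2 chords/bar.
C: 3/4 = 0.75 chords/bar.
D: 4/4 = 1 chord/bar.
Fastest is A at 3 chords/bar.

Passage A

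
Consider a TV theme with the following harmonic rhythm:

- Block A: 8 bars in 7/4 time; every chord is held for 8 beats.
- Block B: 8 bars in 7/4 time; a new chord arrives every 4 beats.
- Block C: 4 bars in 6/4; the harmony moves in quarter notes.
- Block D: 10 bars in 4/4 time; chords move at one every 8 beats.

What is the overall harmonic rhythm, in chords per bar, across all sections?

A: 8 × 7 = 56 beats ÷ 8 = 7 chords.
B: 8 × 7 = 56 beats ÷ 4 = 14 chords.
C: 4 × 6 = 24 beats ÷ 1 = 24 chords.
D: 10 × 4 = 40 beats ÷ 8 = 5 chords.
Overall: 50 chords over 30 bars → 50/30 = 5/3 chords per bar.

5/3 chords per bar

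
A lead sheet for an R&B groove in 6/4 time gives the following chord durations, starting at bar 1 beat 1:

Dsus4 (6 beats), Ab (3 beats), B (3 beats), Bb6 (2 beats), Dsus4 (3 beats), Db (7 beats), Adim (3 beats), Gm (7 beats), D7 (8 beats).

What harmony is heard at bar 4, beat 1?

Beat 1 of bar 4 is beat (4−1)×6 + 1 = 19 overall.
Running totals: Dsus4 ends at 6, Ab ends at 9, B ends at 12, Bb6 ends at 14, Dsus4 ends at 17, Db ends at 24.
Beat 19 falls within Db.

Db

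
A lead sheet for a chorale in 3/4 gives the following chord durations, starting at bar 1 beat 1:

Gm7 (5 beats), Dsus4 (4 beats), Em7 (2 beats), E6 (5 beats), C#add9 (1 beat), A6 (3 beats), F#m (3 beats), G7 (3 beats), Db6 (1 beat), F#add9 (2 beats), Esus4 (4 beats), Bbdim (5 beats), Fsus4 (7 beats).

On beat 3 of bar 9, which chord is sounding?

Beat 3 of bar 9 is beat (9−1)×3 + 3 = 27 overall.
Running totals: Gm7 ends at 5, Dsus4 ends at 9, Em7 ends at 11, E6 ends at 16, C#add9 ends at 17, A6 ends at 20, F#m ends at 23, G7 ends at 26, Db6 ends at 27.
Beat 27 falls within Db6.

Db6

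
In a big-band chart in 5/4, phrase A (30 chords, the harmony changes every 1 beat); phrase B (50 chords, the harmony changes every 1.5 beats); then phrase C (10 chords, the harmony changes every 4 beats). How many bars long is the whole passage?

A: 30 × 1 = 30 beats = 6 bars.
B: 50 × 1.5 = 75 beats = 15 bars.
C: 10 × 4 = 40 beats = 8 bars.
Total: 6 + 15 + 8 = 29 bars.

29 bars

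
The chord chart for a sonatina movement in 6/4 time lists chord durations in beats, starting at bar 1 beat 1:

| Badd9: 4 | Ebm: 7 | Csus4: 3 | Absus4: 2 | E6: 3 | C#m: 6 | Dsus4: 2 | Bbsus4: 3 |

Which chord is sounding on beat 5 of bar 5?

Beat 5 of bar 5 is beat (5−1)×6 + 5 = 29 overall.
Running totals: Badd9 ends at 4, Ebm ends at 11, Csus4 ends at 14, Absus4 ends at 16, E6 ends at 19, C#m ends at 25, Dsus4 ends at 27, Bbsus4 ends at 30.
Beat 29 falls within Bbsus4.

Bbsus4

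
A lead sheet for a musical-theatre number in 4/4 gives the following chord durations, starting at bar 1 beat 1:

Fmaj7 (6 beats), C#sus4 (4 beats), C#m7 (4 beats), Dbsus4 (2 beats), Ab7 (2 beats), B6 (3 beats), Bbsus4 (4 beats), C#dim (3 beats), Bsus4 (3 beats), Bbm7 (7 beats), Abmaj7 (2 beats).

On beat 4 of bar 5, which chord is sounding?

Beat 4 of bar 5 is beat (5−1)×4 + 4 = 20 overall.
Running totals: Fmaj7 ends at 6, C#sus4 ends at 10, C#m7 ends at 14, Dbsus4 ends at 16, Ab7 ends at 18, B6 ends at 21.
Beat 20 falls within B6.

B6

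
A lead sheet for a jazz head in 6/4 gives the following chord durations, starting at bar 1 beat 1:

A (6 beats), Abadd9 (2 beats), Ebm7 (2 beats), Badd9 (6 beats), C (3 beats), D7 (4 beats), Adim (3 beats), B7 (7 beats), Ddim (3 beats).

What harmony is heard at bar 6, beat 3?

Beat 3 of bar 6 is beat (6−1)×6 + 3 = 33 overall.
Running totals: A ends at 6, Abadd9 ends at 8, Ebm7 ends at 10, Badd9 ends at 16, C ends at 19, D7 ends at 23, Adim ends at 26, B7 ends at 33.
Beat 33 falls within B7.

B7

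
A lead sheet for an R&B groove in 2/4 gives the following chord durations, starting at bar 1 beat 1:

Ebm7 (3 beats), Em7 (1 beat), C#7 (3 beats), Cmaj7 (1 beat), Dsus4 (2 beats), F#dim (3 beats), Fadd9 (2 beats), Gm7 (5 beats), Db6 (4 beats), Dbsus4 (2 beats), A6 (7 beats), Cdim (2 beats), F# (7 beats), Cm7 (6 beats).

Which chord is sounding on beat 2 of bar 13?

Dbsus4

Beat 2 of bar 13 is beat (13−1)×2 + 2 = 26 overall.
Running totals: Ebm7 ends at 3, Em7 ends at 4, C#7 ends at 7, Cmaj7 ends at 8, Dsus4 ends at 10, F#dim ends at 13, Fadd9 ends at 15, Gm7 ends at 20, Db6 ends at 24, Dbsus4 ends at 26.
Beat 26 falls within Dbsus4.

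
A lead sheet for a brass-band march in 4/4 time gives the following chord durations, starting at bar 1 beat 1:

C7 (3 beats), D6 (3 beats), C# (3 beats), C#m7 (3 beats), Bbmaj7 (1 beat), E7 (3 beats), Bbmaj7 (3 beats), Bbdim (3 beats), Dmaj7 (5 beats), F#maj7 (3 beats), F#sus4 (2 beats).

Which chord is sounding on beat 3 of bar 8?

F#sus4

Beat 3 of bar 8 is beat (8−1)×4 + 3 = 31 overall.
Running totals: C7 ends at 3, D6 ends at 6, C# ends at 9, C#m7 ends at 12, Bbmaj7 ends at 13, E7 ends at 16, Bbmaj7 ends at 19, Bbdim ends at 22, Dmaj7 ends at 27, F#maj7 ends at 30, F#sus4 ends at 32.
Beat 31 falls within F#sus4.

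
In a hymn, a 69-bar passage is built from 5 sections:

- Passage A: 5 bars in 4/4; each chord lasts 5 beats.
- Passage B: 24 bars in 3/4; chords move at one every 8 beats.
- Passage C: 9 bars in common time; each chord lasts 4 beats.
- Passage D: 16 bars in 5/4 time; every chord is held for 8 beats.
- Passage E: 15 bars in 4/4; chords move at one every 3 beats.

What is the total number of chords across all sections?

52 chords

A has 20 beats and chords last 5 each, so 4 chords.
B has 72 beats and chords last 8 each, so 9 chords.
C has 36 beats and chords last 4 each, so 9 chords.
D has 80 beats and chords last 8 each, so 10 chords.
E has 60 beats and chords last 3 each, so 20 chords.
Total: 4 + 9 + 9 + 10 + 20 = 52.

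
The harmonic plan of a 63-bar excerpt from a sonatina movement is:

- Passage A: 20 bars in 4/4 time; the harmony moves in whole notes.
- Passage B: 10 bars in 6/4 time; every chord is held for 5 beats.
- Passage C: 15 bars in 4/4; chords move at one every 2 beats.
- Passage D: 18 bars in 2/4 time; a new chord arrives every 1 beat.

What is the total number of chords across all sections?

A: 20 bars × 4 beats = 80 beats; 4 beats/chord → 20 chords.
B: 10 bars × 6 beats = 60 beats; 5 beats/chord → 12 chords.
C: 15 bars × 4 beats = 60 beats; 2 beats/chord → 30 chords.
D: 18 bars × 2 beats = 36 beats; 1 beat/chord → 36 chords.
Total: 20 + 12 + 30 + 36 = 98.

98 chords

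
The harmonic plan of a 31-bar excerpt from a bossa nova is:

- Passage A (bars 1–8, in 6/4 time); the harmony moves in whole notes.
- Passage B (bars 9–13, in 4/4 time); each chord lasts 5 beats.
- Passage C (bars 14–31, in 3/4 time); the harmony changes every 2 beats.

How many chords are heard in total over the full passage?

A has 48 beats and chords last 4 each, so 12 chords.
B has 20 beats and chords last 5 each, so 4 chords.
C has 54 beats and chords last 2 each, so 27 chords.
Total: 12 + 4 + 27 = 43.

43 chords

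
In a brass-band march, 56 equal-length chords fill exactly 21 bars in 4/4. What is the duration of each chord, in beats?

1.5 beats

21 bars × 4 beats/bar = 84 beats total.
84 beats ÷ 56 chords = 1.5 beats per chord.
(That is a dotted quarter note.)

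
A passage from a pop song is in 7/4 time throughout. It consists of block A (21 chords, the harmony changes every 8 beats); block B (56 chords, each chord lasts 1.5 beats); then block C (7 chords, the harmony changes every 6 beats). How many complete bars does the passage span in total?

42 bars

A: 21 × 8 = 168 beats = 24 bars.
B: 56 × 1.5 = 84 beats = 12 bars.
C: 7 × 6 = 42 beats = 6 bars.
Total: 24 + 12 + 6 = 42 bars.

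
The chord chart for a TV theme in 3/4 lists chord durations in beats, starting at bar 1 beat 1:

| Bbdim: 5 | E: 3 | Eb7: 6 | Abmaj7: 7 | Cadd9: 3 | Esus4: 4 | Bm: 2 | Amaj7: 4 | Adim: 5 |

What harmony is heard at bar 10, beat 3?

Bm

Beat 3 of bar 10 is beat (10−1)×3 + 3 = 30 overall.
Running totals: Bbdim ends at 5, E ends at 8, Eb7 ends at 14, Abmaj7 ends at 21, Cadd9 ends at 24, Esus4 ends at 28, Bm ends at 30.
Beat 30 falls within Bm.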